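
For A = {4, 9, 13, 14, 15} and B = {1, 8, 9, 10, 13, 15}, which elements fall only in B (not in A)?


A = {4, 9, 13, 14, 15}
B = {1, 8, 9, 10, 13, 15}
Region: only in B (not in A)
Elements: {1, 8, 10}

Elements only in B (not in A): {1, 8, 10}


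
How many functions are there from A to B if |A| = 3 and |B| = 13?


Each of |A| = 3 inputs maps to any of |B| = 13 outputs.
# functions = |B|^|A| = 13^3
= 2197

Number of functions = 2197


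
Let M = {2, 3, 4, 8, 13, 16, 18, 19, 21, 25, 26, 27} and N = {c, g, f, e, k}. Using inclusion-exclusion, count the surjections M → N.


n = |M| = 12, k = |N| = 5. Surjections via inclusion-exclusion:
S(n,k) = Σ(-1)^i × C(k,i) × (k-i)^n, i=0 to k
i=0: (-1)^0×C(5,0)×5^12 = 244140625
i=1: (-1)^1×C(5,1)×4^12 = -83886080
i=2: (-1)^2×C(5,2)×3^12 = 5314410
i=3: (-1)^3×C(5,3)×2^12 = -40960
i=4: (-1)^4×C(5,4)×1^12 = 5
i=5: (-1)^5×C(5,5)×0^12 = 0
Total = 165528000

Number of surjections = 165528000


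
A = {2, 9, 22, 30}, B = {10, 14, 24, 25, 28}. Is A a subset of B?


A ⊆ B means every element of A is in B.
Elements in A not in B: {2, 9, 22, 30}
So A ⊄ B.

No, A ⊄ B


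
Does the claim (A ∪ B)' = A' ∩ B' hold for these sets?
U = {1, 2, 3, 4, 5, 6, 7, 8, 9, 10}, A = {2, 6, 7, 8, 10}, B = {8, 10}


LHS: A ∪ B = {2, 6, 7, 8, 10}
(A ∪ B)' = U \ (A ∪ B) = {1, 3, 4, 5, 9}
A' = {1, 3, 4, 5, 9}, B' = {1, 2, 3, 4, 5, 6, 7, 9}
Claimed RHS: A' ∩ B' = {1, 3, 4, 5, 9}
Identity is VALID: LHS = RHS = {1, 3, 4, 5, 9} ✓

Identity is valid. (A ∪ B)' = A' ∩ B' = {1, 3, 4, 5, 9}


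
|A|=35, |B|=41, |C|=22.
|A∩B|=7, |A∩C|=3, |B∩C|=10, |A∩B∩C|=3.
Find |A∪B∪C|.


|A∪B∪C| = |A|+|B|+|C| - |A∩B|-|A∩C|-|B∩C| + |A∩B∩C|
= 35+41+22 - 7-3-10 + 3
= 98 - 20 + 3
= 81

|A ∪ B ∪ C| = 81


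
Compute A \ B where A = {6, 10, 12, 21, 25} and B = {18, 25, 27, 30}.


A \ B = elements in A but not in B
A = {6, 10, 12, 21, 25}
B = {18, 25, 27, 30}
Remove from A any elements in B
A \ B = {6, 10, 12, 21}

A \ B = {6, 10, 12, 21}


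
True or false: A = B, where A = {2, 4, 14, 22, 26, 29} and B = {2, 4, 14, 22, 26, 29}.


Two sets are equal iff they have exactly the same elements.
A = {2, 4, 14, 22, 26, 29}
B = {2, 4, 14, 22, 26, 29}
Same elements → A = B

Yes, A = B


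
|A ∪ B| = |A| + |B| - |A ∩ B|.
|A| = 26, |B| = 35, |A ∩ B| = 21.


|A ∪ B| = |A| + |B| - |A ∩ B|
= 26 + 35 - 21
= 40

|A ∪ B| = 40


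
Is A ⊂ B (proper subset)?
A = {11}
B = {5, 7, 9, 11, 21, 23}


A ⊂ B requires: A ⊆ B AND A ≠ B.
A ⊆ B? Yes
A = B? No
A ⊂ B: Yes (A is a proper subset of B)

Yes, A ⊂ B


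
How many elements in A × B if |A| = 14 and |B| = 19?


|A × B| = |A| × |B|
= 14 × 19
= 266

|A × B| = 266


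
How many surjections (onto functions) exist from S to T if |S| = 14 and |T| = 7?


n = |S| = 14, k = |T| = 7. Surjections via inclusion-exclusion:
S(n,k) = Σ(-1)^i × C(k,i) × (k-i)^n, i=0 to k
i=0: (-1)^0×C(7,0)×7^14 = 678223072849
i=1: (-1)^1×C(7,1)×6^14 = -548549148672
i=2: (-1)^2×C(7,2)×5^14 = 128173828125
i=3: (-1)^3×C(7,3)×4^14 = -9395240960
i=4: (-1)^4×C(7,4)×3^14 = 167403915
i=5: (-1)^5×C(7,5)×2^14 = -344064
i=6: (-1)^6×C(7,6)×1^14 = 7
i=7: (-1)^7×C(7,7)×0^14 = 0
Total = 248619571200

Number of surjections = 248619571200


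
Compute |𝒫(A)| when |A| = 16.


Number of subsets = 2^n
= 2^16
= 65536

|P(A)| = 65536


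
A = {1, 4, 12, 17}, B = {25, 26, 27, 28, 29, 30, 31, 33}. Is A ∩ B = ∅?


Disjoint means A ∩ B = ∅.
A ∩ B = ∅
A ∩ B = ∅, so A and B are disjoint.

Yes, A and B are disjoint


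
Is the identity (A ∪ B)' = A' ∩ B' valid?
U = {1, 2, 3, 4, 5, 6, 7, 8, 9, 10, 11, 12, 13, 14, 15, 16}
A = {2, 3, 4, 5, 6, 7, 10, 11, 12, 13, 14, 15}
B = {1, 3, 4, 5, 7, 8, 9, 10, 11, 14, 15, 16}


LHS: A ∪ B = {1, 2, 3, 4, 5, 6, 7, 8, 9, 10, 11, 12, 13, 14, 15, 16}
(A ∪ B)' = U \ (A ∪ B) = ∅
A' = {1, 8, 9, 16}, B' = {2, 6, 12, 13}
Claimed RHS: A' ∩ B' = ∅
Identity is VALID: LHS = RHS = ∅ ✓

Identity is valid. (A ∪ B)' = A' ∩ B' = ∅


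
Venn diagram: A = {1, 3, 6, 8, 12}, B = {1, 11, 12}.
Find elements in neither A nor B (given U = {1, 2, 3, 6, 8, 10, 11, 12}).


A = {1, 3, 6, 8, 12}
B = {1, 11, 12}
Region: in neither A nor B (given U = {1, 2, 3, 6, 8, 10, 11, 12})
Elements: {2, 10}

Elements in neither A nor B (given U = {1, 2, 3, 6, 8, 10, 11, 12}): {2, 10}


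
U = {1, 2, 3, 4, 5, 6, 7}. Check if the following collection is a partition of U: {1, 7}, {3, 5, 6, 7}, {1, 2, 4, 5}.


A partition requires: (1) non-empty parts, (2) pairwise disjoint, (3) union = U
Parts: {1, 7}, {3, 5, 6, 7}, {1, 2, 4, 5}
Union of parts: {1, 2, 3, 4, 5, 6, 7}
U = {1, 2, 3, 4, 5, 6, 7}
All non-empty? True
Pairwise disjoint? False
Covers U? True

No, not a valid partition


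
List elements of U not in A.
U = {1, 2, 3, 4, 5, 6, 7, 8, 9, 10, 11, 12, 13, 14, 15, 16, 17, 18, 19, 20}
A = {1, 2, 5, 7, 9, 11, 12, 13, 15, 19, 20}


Aᶜ = U \ A = elements in U but not in A
U = {1, 2, 3, 4, 5, 6, 7, 8, 9, 10, 11, 12, 13, 14, 15, 16, 17, 18, 19, 20}
A = {1, 2, 5, 7, 9, 11, 12, 13, 15, 19, 20}
Aᶜ = {3, 4, 6, 8, 10, 14, 16, 17, 18}

Aᶜ = {3, 4, 6, 8, 10, 14, 16, 17, 18}


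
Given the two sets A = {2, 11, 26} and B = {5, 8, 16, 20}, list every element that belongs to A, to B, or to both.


A ∪ B = all elements in A or B (or both)
A = {2, 11, 26}
B = {5, 8, 16, 20}
A ∪ B = {2, 5, 8, 11, 16, 20, 26}

A ∪ B = {2, 5, 8, 11, 16, 20, 26}


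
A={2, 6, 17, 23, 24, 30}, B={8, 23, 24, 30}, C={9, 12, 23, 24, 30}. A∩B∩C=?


A ∩ B = {23, 24, 30}
(A ∩ B) ∩ C = {23, 24, 30}

A ∩ B ∩ C = {23, 24, 30}


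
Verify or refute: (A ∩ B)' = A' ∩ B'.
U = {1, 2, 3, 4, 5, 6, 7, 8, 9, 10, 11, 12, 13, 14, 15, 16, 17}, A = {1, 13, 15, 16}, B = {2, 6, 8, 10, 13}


LHS: A ∩ B = {13}
(A ∩ B)' = U \ (A ∩ B) = {1, 2, 3, 4, 5, 6, 7, 8, 9, 10, 11, 12, 14, 15, 16, 17}
A' = {2, 3, 4, 5, 6, 7, 8, 9, 10, 11, 12, 14, 17}, B' = {1, 3, 4, 5, 7, 9, 11, 12, 14, 15, 16, 17}
Claimed RHS: A' ∩ B' = {3, 4, 5, 7, 9, 11, 12, 14, 17}
Identity is INVALID: LHS = {1, 2, 3, 4, 5, 6, 7, 8, 9, 10, 11, 12, 14, 15, 16, 17} but the RHS claimed here equals {3, 4, 5, 7, 9, 11, 12, 14, 17}. The correct form is (A ∩ B)' = A' ∪ B'.

Identity is invalid: (A ∩ B)' = {1, 2, 3, 4, 5, 6, 7, 8, 9, 10, 11, 12, 14, 15, 16, 17} but A' ∩ B' = {3, 4, 5, 7, 9, 11, 12, 14, 17}. The correct De Morgan law is (A ∩ B)' = A' ∪ B'.


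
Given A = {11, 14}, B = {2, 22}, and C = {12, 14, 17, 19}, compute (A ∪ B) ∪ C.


A ∪ B = {2, 11, 14, 22}
(A ∪ B) ∪ C = {2, 11, 12, 14, 17, 19, 22}

A ∪ B ∪ C = {2, 11, 12, 14, 17, 19, 22}


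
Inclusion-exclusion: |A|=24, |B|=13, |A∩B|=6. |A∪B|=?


|A ∪ B| = |A| + |B| - |A ∩ B|
= 24 + 13 - 6
= 31

|A ∪ B| = 31


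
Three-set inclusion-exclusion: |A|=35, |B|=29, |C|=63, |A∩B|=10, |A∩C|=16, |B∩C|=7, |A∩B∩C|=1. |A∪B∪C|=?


|A∪B∪C| = |A|+|B|+|C| - |A∩B|-|A∩C|-|B∩C| + |A∩B∩C|
= 35+29+63 - 10-16-7 + 1
= 127 - 33 + 1
= 95

|A ∪ B ∪ C| = 95


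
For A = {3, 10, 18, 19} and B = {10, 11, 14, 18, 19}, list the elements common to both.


A ∩ B = elements in both A and B
A = {3, 10, 18, 19}
B = {10, 11, 14, 18, 19}
A ∩ B = {10, 18, 19}

A ∩ B = {10, 18, 19}


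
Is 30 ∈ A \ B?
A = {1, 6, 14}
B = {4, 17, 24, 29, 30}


A = {1, 6, 14}, B = {4, 17, 24, 29, 30}
A \ B = elements in A but not in B
A \ B = {1, 6, 14}
Checking if 30 ∈ A \ B
30 is not in A \ B → False

30 ∉ A \ B


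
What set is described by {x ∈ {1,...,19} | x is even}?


Checking each candidate:
Condition: even numbers in {1,...,19}
Result = {2, 4, 6, 8, 10, 12, 14, 16, 18}

{2, 4, 6, 8, 10, 12, 14, 16, 18}


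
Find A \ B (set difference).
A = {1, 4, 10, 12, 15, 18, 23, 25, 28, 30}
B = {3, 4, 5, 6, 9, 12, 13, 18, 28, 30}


A \ B = elements in A but not in B
A = {1, 4, 10, 12, 15, 18, 23, 25, 28, 30}
B = {3, 4, 5, 6, 9, 12, 13, 18, 28, 30}
Remove from A any elements in B
A \ B = {1, 10, 15, 23, 25}

A \ B = {1, 10, 15, 23, 25}


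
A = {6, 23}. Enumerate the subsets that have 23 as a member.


A subset of A contains 23 iff the remaining 1 elements form any subset of A \ {23}.
Count: 2^(n-1) = 2^1 = 2
Subsets containing 23: {23}, {6, 23}

Subsets containing 23 (2 total): {23}, {6, 23}


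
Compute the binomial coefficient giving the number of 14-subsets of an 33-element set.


C(n,k) = n! / (k!(n-k)!)
C(33,14) = 33! / (14!19!)
= 818809200

C(33,14) = 818809200


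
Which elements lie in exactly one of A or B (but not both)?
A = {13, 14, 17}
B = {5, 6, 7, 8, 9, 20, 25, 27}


A △ B = (A \ B) ∪ (B \ A) = elements in exactly one of A or B
A \ B = {13, 14, 17}
B \ A = {5, 6, 7, 8, 9, 20, 25, 27}
A △ B = {5, 6, 7, 8, 9, 13, 14, 17, 20, 25, 27}

A △ B = {5, 6, 7, 8, 9, 13, 14, 17, 20, 25, 27}


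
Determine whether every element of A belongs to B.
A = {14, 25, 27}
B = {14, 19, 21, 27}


A ⊆ B means every element of A is in B.
Elements in A not in B: {25}
So A ⊄ B.

No, A ⊄ B


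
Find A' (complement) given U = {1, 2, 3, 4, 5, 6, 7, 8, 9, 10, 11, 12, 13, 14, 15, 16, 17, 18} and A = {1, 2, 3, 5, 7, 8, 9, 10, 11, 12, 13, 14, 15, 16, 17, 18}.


Aᶜ = U \ A = elements in U but not in A
U = {1, 2, 3, 4, 5, 6, 7, 8, 9, 10, 11, 12, 13, 14, 15, 16, 17, 18}
A = {1, 2, 3, 5, 7, 8, 9, 10, 11, 12, 13, 14, 15, 16, 17, 18}
Aᶜ = {4, 6}

Aᶜ = {4, 6}


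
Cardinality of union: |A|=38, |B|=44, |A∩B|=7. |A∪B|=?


|A ∪ B| = |A| + |B| - |A ∩ B|
= 38 + 44 - 7
= 75

|A ∪ B| = 75


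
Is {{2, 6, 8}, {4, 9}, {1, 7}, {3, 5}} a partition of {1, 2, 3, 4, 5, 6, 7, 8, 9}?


A partition requires: (1) non-empty parts, (2) pairwise disjoint, (3) union = U
Parts: {2, 6, 8}, {4, 9}, {1, 7}, {3, 5}
Union of parts: {1, 2, 3, 4, 5, 6, 7, 8, 9}
U = {1, 2, 3, 4, 5, 6, 7, 8, 9}
All non-empty? True
Pairwise disjoint? True
Covers U? True

Yes, valid partition


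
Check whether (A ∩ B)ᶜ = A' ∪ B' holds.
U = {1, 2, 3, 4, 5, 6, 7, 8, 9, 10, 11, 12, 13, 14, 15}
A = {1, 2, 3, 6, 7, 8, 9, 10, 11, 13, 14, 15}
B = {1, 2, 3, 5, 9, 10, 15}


LHS: A ∩ B = {1, 2, 3, 9, 10, 15}
(A ∩ B)' = U \ (A ∩ B) = {4, 5, 6, 7, 8, 11, 12, 13, 14}
A' = {4, 5, 12}, B' = {4, 6, 7, 8, 11, 12, 13, 14}
Claimed RHS: A' ∪ B' = {4, 5, 6, 7, 8, 11, 12, 13, 14}
Identity is VALID: LHS = RHS = {4, 5, 6, 7, 8, 11, 12, 13, 14} ✓

Identity is valid. (A ∩ B)' = A' ∪ B' = {4, 5, 6, 7, 8, 11, 12, 13, 14}


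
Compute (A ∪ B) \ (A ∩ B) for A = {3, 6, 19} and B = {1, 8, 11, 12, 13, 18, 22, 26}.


A △ B = (A \ B) ∪ (B \ A) = elements in exactly one of A or B
A \ B = {3, 6, 19}
B \ A = {1, 8, 11, 12, 13, 18, 22, 26}
A △ B = {1, 3, 6, 8, 11, 12, 13, 18, 19, 22, 26}

A △ B = {1, 3, 6, 8, 11, 12, 13, 18, 19, 22, 26}


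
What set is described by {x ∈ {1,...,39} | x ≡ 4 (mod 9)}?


Checking each candidate:
Condition: x in {1,...,39} with x ≡ 4 (mod 9)
Result = {4, 13, 22, 31}

{4, 13, 22, 31}


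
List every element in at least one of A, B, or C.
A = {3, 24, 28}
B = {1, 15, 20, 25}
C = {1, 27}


A ∪ B = {1, 3, 15, 20, 24, 25, 28}
(A ∪ B) ∪ C = {1, 3, 15, 20, 24, 25, 27, 28}

A ∪ B ∪ C = {1, 3, 15, 20, 24, 25, 27, 28}


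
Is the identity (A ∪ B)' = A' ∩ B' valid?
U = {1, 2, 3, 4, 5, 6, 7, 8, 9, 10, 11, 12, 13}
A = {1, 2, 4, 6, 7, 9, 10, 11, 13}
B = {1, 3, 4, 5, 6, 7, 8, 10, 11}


LHS: A ∪ B = {1, 2, 3, 4, 5, 6, 7, 8, 9, 10, 11, 13}
(A ∪ B)' = U \ (A ∪ B) = {12}
A' = {3, 5, 8, 12}, B' = {2, 9, 12, 13}
Claimed RHS: A' ∩ B' = {12}
Identity is VALID: LHS = RHS = {12} ✓

Identity is valid. (A ∪ B)' = A' ∩ B' = {12}


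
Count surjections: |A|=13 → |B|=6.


n = |A| = 13, k = |B| = 6. Surjections via inclusion-exclusion:
S(n,k) = Σ(-1)^i × C(k,i) × (k-i)^n, i=0 to k
i=0: (-1)^0×C(6,0)×6^13 = 13060694016
i=1: (-1)^1×C(6,1)×5^13 = -7324218750
i=2: (-1)^2×C(6,2)×4^13 = 1006632960
i=3: (-1)^3×C(6,3)×3^13 = -31886460
i=4: (-1)^4×C(6,4)×2^13 = 122880
i=5: (-1)^5×C(6,5)×1^13 = -6
i=6: (-1)^6×C(6,6)×0^13 = 0
Total = 6711344640

Number of surjections = 6711344640


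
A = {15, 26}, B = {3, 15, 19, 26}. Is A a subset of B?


A ⊆ B means every element of A is in B.
All elements of A are in B.
So A ⊆ B.

Yes, A ⊆ B


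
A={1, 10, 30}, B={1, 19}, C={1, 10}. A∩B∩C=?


A ∩ B = {1}
(A ∩ B) ∩ C = {1}

A ∩ B ∩ C = {1}


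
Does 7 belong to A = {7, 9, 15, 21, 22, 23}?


A = {7, 9, 15, 21, 22, 23}
Checking if 7 is in A
7 is in A → True

7 ∈ A


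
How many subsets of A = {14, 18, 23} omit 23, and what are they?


A subset of A that omits 23 is a subset of A \ {23}, so there are 2^(n-1) = 2^2 = 4 of them.
Subsets excluding 23: ∅, {14}, {18}, {14, 18}

Subsets excluding 23 (4 total): ∅, {14}, {18}, {14, 18}


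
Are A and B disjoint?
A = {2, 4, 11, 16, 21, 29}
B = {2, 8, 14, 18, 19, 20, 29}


Disjoint means A ∩ B = ∅.
A ∩ B = {2, 29}
A ∩ B ≠ ∅, so A and B are NOT disjoint.

No, A and B are not disjoint (A ∩ B = {2, 29})


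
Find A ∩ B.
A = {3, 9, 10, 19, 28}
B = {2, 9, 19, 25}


A ∩ B = elements in both A and B
A = {3, 9, 10, 19, 28}
B = {2, 9, 19, 25}
A ∩ B = {9, 19}

A ∩ B = {9, 19}


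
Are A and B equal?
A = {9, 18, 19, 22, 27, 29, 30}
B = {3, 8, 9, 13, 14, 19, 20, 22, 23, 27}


Two sets are equal iff they have exactly the same elements.
A = {9, 18, 19, 22, 27, 29, 30}
B = {3, 8, 9, 13, 14, 19, 20, 22, 23, 27}
Differences: {3, 8, 13, 14, 18, 20, 23, 29, 30}
A ≠ B

No, A ≠ B


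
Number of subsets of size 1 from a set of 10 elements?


C(n,k) = n! / (k!(n-k)!)
C(10,1) = 10! / (1!9!)
= 10

C(10,1) = 10


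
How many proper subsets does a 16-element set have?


Total subsets = 2^n = 2^16 = 65536
Proper subsets exclude the set itself: 2^n - 1
= 65536 - 1
= 65535

Number of proper subsets = 65535


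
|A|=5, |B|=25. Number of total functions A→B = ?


Each of |A| = 5 inputs maps to any of |B| = 25 outputs.
# functions = |B|^|A| = 25^5
= 9765625

Number of functions = 9765625


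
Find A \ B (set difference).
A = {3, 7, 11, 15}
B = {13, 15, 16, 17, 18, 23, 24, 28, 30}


A \ B = elements in A but not in B
A = {3, 7, 11, 15}
B = {13, 15, 16, 17, 18, 23, 24, 28, 30}
Remove from A any elements in B
A \ B = {3, 7, 11}

A \ B = {3, 7, 11}


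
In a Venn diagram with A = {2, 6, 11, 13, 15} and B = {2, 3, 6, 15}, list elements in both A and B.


A = {2, 6, 11, 13, 15}
B = {2, 3, 6, 15}
Region: in both A and B
Elements: {2, 6, 15}

Elements in both A and B: {2, 6, 15}


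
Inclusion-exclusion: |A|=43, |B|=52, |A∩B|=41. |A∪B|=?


|A ∪ B| = |A| + |B| - |A ∩ B|
= 43 + 52 - 41
= 54

|A ∪ B| = 54


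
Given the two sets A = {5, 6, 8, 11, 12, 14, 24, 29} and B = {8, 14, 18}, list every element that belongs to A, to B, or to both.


A ∪ B = all elements in A or B (or both)
A = {5, 6, 8, 11, 12, 14, 24, 29}
B = {8, 14, 18}
A ∪ B = {5, 6, 8, 11, 12, 14, 18, 24, 29}

A ∪ B = {5, 6, 8, 11, 12, 14, 18, 24, 29}


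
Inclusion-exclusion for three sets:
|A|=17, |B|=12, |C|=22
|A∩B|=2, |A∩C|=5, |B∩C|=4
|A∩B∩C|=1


|A∪B∪C| = |A|+|B|+|C| - |A∩B|-|A∩C|-|B∩C| + |A∩B∩C|
= 17+12+22 - 2-5-4 + 1
= 51 - 11 + 1
= 41

|A ∪ B ∪ C| = 41


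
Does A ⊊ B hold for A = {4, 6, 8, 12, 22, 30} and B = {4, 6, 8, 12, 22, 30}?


A ⊂ B requires: A ⊆ B AND A ≠ B.
A ⊆ B? Yes
A = B? Yes
A = B, so A is not a PROPER subset.

No, A is not a proper subset of B


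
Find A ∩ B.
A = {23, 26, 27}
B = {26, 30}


A ∩ B = elements in both A and B
A = {23, 26, 27}
B = {26, 30}
A ∩ B = {26}

A ∩ B = {26}


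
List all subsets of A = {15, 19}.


|A| = 2, so |P(A)| = 2^2 = 4
Enumerate subsets by cardinality (0 to 2):
∅, {15}, {19}, {15, 19}

P(A) has 4 subsets: ∅, {15}, {19}, {15, 19}


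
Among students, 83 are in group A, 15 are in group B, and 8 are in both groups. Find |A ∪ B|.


|A ∪ B| = |A| + |B| - |A ∩ B|
= 83 + 15 - 8
= 90

|A ∪ B| = 90


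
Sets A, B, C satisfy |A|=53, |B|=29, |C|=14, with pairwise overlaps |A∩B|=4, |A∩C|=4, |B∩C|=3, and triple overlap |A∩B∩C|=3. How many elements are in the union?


|A∪B∪C| = |A|+|B|+|C| - |A∩B|-|A∩C|-|B∩C| + |A∩B∩C|
= 53+29+14 - 4-4-3 + 3
= 96 - 11 + 3
= 88

|A ∪ B ∪ C| = 88


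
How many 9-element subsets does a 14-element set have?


C(n,k) = n! / (k!(n-k)!)
C(14,9) = 14! / (9!5!)
= 2002

C(14,9) = 2002


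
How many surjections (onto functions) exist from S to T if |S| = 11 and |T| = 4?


n = |S| = 11, k = |T| = 4. Surjections via inclusion-exclusion:
S(n,k) = Σ(-1)^i × C(k,i) × (k-i)^n, i=0 to k
i=0: (-1)^0×C(4,0)×4^11 = 4194304
i=1: (-1)^1×C(4,1)×3^11 = -708588
i=2: (-1)^2×C(4,2)×2^11 = 12288
i=3: (-1)^3×C(4,3)×1^11 = -4
i=4: (-1)^4×C(4,4)×0^11 = 0
Total = 3498000

Number of surjections = 3498000


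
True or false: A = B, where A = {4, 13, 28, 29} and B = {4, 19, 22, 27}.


Two sets are equal iff they have exactly the same elements.
A = {4, 13, 28, 29}
B = {4, 19, 22, 27}
Differences: {13, 19, 22, 27, 28, 29}
A ≠ B

No, A ≠ B


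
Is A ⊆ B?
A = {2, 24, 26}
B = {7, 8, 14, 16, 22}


A ⊆ B means every element of A is in B.
Elements in A not in B: {2, 24, 26}
So A ⊄ B.

No, A ⊄ B


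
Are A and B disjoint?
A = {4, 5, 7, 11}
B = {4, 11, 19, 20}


Disjoint means A ∩ B = ∅.
A ∩ B = {4, 11}
A ∩ B ≠ ∅, so A and B are NOT disjoint.

No, A and B are not disjoint (A ∩ B = {4, 11})


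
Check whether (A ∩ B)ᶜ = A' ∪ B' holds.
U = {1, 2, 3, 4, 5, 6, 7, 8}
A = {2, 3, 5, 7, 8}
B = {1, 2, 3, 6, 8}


LHS: A ∩ B = {2, 3, 8}
(A ∩ B)' = U \ (A ∩ B) = {1, 4, 5, 6, 7}
A' = {1, 4, 6}, B' = {4, 5, 7}
Claimed RHS: A' ∪ B' = {1, 4, 5, 6, 7}
Identity is VALID: LHS = RHS = {1, 4, 5, 6, 7} ✓

Identity is valid. (A ∩ B)' = A' ∪ B' = {1, 4, 5, 6, 7}


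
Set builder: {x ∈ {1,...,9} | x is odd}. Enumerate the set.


Checking each candidate:
Condition: odd numbers in {1,...,9}
Result = {1, 3, 5, 7, 9}

{1, 3, 5, 7, 9}


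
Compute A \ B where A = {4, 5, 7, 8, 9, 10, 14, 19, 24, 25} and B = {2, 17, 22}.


A \ B = elements in A but not in B
A = {4, 5, 7, 8, 9, 10, 14, 19, 24, 25}
B = {2, 17, 22}
Remove from A any elements in B
A \ B = {4, 5, 7, 8, 9, 10, 14, 19, 24, 25}

A \ B = {4, 5, 7, 8, 9, 10, 14, 19, 24, 25}


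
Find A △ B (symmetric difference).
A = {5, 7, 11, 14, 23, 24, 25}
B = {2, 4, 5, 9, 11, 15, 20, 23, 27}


A △ B = (A \ B) ∪ (B \ A) = elements in exactly one of A or B
A \ B = {7, 14, 24, 25}
B \ A = {2, 4, 9, 15, 20, 27}
A △ B = {2, 4, 7, 9, 14, 15, 20, 24, 25, 27}

A △ B = {2, 4, 7, 9, 14, 15, 20, 24, 25, 27}


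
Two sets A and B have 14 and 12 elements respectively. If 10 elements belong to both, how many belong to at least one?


|A ∪ B| = |A| + |B| - |A ∩ B|
= 14 + 12 - 10
= 16

|A ∪ B| = 16


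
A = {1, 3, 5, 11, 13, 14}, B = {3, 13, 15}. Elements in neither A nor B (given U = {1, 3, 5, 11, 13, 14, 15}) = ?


A = {1, 3, 5, 11, 13, 14}
B = {3, 13, 15}
Region: in neither A nor B (given U = {1, 3, 5, 11, 13, 14, 15})
Elements: ∅

Elements in neither A nor B (given U = {1, 3, 5, 11, 13, 14, 15}): ∅


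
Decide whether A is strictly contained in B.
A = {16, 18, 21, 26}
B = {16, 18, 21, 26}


A ⊂ B requires: A ⊆ B AND A ≠ B.
A ⊆ B? Yes
A = B? Yes
A = B, so A is not a PROPER subset.

No, A is not a proper subset of B


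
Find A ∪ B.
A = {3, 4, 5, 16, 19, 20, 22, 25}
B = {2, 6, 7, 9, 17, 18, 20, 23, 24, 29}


A ∪ B = all elements in A or B (or both)
A = {3, 4, 5, 16, 19, 20, 22, 25}
B = {2, 6, 7, 9, 17, 18, 20, 23, 24, 29}
A ∪ B = {2, 3, 4, 5, 6, 7, 9, 16, 17, 18, 19, 20, 22, 23, 24, 25, 29}

A ∪ B = {2, 3, 4, 5, 6, 7, 9, 16, 17, 18, 19, 20, 22, 23, 24, 25, 29}


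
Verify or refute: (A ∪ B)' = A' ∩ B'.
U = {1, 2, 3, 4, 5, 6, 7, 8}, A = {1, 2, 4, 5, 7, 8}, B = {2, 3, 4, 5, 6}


LHS: A ∪ B = {1, 2, 3, 4, 5, 6, 7, 8}
(A ∪ B)' = U \ (A ∪ B) = ∅
A' = {3, 6}, B' = {1, 7, 8}
Claimed RHS: A' ∩ B' = ∅
Identity is VALID: LHS = RHS = ∅ ✓

Identity is valid. (A ∪ B)' = A' ∩ B' = ∅


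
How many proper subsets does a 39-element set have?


Total subsets = 2^n = 2^39 = 549755813888
Proper subsets exclude the set itself: 2^n - 1
= 549755813888 - 1
= 549755813887

Number of proper subsets = 549755813887


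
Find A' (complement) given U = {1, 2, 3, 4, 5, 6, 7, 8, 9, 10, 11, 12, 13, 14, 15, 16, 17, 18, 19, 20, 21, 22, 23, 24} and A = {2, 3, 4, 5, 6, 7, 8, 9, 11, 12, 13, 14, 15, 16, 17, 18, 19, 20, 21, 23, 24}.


Aᶜ = U \ A = elements in U but not in A
U = {1, 2, 3, 4, 5, 6, 7, 8, 9, 10, 11, 12, 13, 14, 15, 16, 17, 18, 19, 20, 21, 22, 23, 24}
A = {2, 3, 4, 5, 6, 7, 8, 9, 11, 12, 13, 14, 15, 16, 17, 18, 19, 20, 21, 23, 24}
Aᶜ = {1, 10, 22}

Aᶜ = {1, 10, 22}


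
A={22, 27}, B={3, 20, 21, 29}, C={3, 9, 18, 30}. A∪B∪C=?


A ∪ B = {3, 20, 21, 22, 27, 29}
(A ∪ B) ∪ C = {3, 9, 18, 20, 21, 22, 27, 29, 30}

A ∪ B ∪ C = {3, 9, 18, 20, 21, 22, 27, 29, 30}


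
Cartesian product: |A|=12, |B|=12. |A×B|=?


|A × B| = |A| × |B|
= 12 × 12
= 144

|A × B| = 144


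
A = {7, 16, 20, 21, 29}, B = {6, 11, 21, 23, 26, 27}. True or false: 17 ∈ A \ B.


A = {7, 16, 20, 21, 29}, B = {6, 11, 21, 23, 26, 27}
A \ B = elements in A but not in B
A \ B = {7, 16, 20, 29}
Checking if 17 ∈ A \ B
17 is not in A \ B → False

17 ∉ A \ B


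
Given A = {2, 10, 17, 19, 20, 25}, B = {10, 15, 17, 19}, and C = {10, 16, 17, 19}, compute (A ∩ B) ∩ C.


A ∩ B = {10, 17, 19}
(A ∩ B) ∩ C = {10, 17, 19}

A ∩ B ∩ C = {10, 17, 19}


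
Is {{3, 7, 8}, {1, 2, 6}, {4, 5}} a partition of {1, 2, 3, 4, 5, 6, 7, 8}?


A partition requires: (1) non-empty parts, (2) pairwise disjoint, (3) union = U
Parts: {3, 7, 8}, {1, 2, 6}, {4, 5}
Union of parts: {1, 2, 3, 4, 5, 6, 7, 8}
U = {1, 2, 3, 4, 5, 6, 7, 8}
All non-empty? True
Pairwise disjoint? True
Covers U? True

Yes, valid partition


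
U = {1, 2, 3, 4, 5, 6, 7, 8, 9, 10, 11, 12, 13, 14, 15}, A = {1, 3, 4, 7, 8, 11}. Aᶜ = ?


Aᶜ = U \ A = elements in U but not in A
U = {1, 2, 3, 4, 5, 6, 7, 8, 9, 10, 11, 12, 13, 14, 15}
A = {1, 3, 4, 7, 8, 11}
Aᶜ = {2, 5, 6, 9, 10, 12, 13, 14, 15}

Aᶜ = {2, 5, 6, 9, 10, 12, 13, 14, 15}


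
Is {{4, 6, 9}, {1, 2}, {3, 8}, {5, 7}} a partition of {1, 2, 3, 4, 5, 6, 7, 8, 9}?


A partition requires: (1) non-empty parts, (2) pairwise disjoint, (3) union = U
Parts: {4, 6, 9}, {1, 2}, {3, 8}, {5, 7}
Union of parts: {1, 2, 3, 4, 5, 6, 7, 8, 9}
U = {1, 2, 3, 4, 5, 6, 7, 8, 9}
All non-empty? True
Pairwise disjoint? True
Covers U? True

Yes, valid partition


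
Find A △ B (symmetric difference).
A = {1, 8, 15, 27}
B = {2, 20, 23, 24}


A △ B = (A \ B) ∪ (B \ A) = elements in exactly one of A or B
A \ B = {1, 8, 15, 27}
B \ A = {2, 20, 23, 24}
A △ B = {1, 2, 8, 15, 20, 23, 24, 27}

A △ B = {1, 2, 8, 15, 20, 23, 24, 27}


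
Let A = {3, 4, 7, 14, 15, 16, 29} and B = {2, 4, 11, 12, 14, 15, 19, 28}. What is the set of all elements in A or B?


A ∪ B = all elements in A or B (or both)
A = {3, 4, 7, 14, 15, 16, 29}
B = {2, 4, 11, 12, 14, 15, 19, 28}
A ∪ B = {2, 3, 4, 7, 11, 12, 14, 15, 16, 19, 28, 29}

A ∪ B = {2, 3, 4, 7, 11, 12, 14, 15, 16, 19, 28, 29}


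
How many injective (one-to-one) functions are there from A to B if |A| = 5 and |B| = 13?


An injection sends each of |A| = 5 inputs to a distinct output in B.
# injections = |B|·(|B|-1)·…·(|B|-|A|+1) = 13! / (13 - 5)!
= 13 × 12 × 11 × 10 × 9
= 154440

Number of injections = 154440


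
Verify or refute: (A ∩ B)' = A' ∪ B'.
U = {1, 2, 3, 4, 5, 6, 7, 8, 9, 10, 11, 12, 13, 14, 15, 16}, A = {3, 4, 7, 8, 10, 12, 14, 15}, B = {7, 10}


LHS: A ∩ B = {7, 10}
(A ∩ B)' = U \ (A ∩ B) = {1, 2, 3, 4, 5, 6, 8, 9, 11, 12, 13, 14, 15, 16}
A' = {1, 2, 5, 6, 9, 11, 13, 16}, B' = {1, 2, 3, 4, 5, 6, 8, 9, 11, 12, 13, 14, 15, 16}
Claimed RHS: A' ∪ B' = {1, 2, 3, 4, 5, 6, 8, 9, 11, 12, 13, 14, 15, 16}
Identity is VALID: LHS = RHS = {1, 2, 3, 4, 5, 6, 8, 9, 11, 12, 13, 14, 15, 16} ✓

Identity is valid. (A ∩ B)' = A' ∪ B' = {1, 2, 3, 4, 5, 6, 8, 9, 11, 12, 13, 14, 15, 16}


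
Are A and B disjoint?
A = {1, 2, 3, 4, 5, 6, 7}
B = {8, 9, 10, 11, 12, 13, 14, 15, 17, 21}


Disjoint means A ∩ B = ∅.
A ∩ B = ∅
A ∩ B = ∅, so A and B are disjoint.

Yes, A and B are disjoint


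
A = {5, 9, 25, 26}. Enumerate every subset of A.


|A| = 4, so |P(A)| = 2^4 = 16
Enumerate subsets by cardinality (0 to 4):
∅, {5}, {9}, {25}, {26}, {5, 9}, {5, 25}, {5, 26}, {9, 25}, {9, 26}, {25, 26}, {5, 9, 25}, {5, 9, 26}, {5, 25, 26}, {9, 25, 26}, {5, 9, 25, 26}

P(A) has 16 subsets: ∅, {5}, {9}, {25}, {26}, {5, 9}, {5, 25}, {5, 26}, {9, 25}, {9, 26}, {25, 26}, {5, 9, 25}, {5, 9, 26}, {5, 25, 26}, {9, 25, 26}, {5, 9, 25, 26}


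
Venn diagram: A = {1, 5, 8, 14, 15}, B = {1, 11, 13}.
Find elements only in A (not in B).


A = {1, 5, 8, 14, 15}
B = {1, 11, 13}
Region: only in A (not in B)
Elements: {5, 8, 14, 15}

Elements only in A (not in B): {5, 8, 14, 15}


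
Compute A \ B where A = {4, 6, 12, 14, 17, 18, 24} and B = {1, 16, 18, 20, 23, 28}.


A \ B = elements in A but not in B
A = {4, 6, 12, 14, 17, 18, 24}
B = {1, 16, 18, 20, 23, 28}
Remove from A any elements in B
A \ B = {4, 6, 12, 14, 17, 24}

A \ B = {4, 6, 12, 14, 17, 24}


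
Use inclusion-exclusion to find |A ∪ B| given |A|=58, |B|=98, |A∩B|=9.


|A ∪ B| = |A| + |B| - |A ∩ B|
= 58 + 98 - 9
= 147

|A ∪ B| = 147


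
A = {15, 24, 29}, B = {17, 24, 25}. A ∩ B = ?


A ∩ B = elements in both A and B
A = {15, 24, 29}
B = {17, 24, 25}
A ∩ B = {24}

A ∩ B = {24}


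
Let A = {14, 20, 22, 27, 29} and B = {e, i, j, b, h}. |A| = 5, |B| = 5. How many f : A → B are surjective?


n = |A| = 5, k = |B| = 5. Surjections via inclusion-exclusion:
S(n,k) = Σ(-1)^i × C(k,i) × (k-i)^n, i=0 to k
i=0: (-1)^0×C(5,0)×5^5 = 3125
i=1: (-1)^1×C(5,1)×4^5 = -5120
i=2: (-1)^2×C(5,2)×3^5 = 2430
i=3: (-1)^3×C(5,3)×2^5 = -320
i=4: (-1)^4×C(5,4)×1^5 = 5
i=5: (-1)^5×C(5,5)×0^5 = 0
Total = 120

Number of surjections = 120


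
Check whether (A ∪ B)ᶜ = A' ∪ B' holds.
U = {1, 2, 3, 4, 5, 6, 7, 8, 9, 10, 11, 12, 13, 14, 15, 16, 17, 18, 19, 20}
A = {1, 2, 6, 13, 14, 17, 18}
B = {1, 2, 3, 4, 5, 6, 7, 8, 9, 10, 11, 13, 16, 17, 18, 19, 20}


LHS: A ∪ B = {1, 2, 3, 4, 5, 6, 7, 8, 9, 10, 11, 13, 14, 16, 17, 18, 19, 20}
(A ∪ B)' = U \ (A ∪ B) = {12, 15}
A' = {3, 4, 5, 7, 8, 9, 10, 11, 12, 15, 16, 19, 20}, B' = {12, 14, 15}
Claimed RHS: A' ∪ B' = {3, 4, 5, 7, 8, 9, 10, 11, 12, 14, 15, 16, 19, 20}
Identity is INVALID: LHS = {12, 15} but the RHS claimed here equals {3, 4, 5, 7, 8, 9, 10, 11, 12, 14, 15, 16, 19, 20}. The correct form is (A ∪ B)' = A' ∩ B'.

Identity is invalid: (A ∪ B)' = {12, 15} but A' ∪ B' = {3, 4, 5, 7, 8, 9, 10, 11, 12, 14, 15, 16, 19, 20}. The correct De Morgan law is (A ∪ B)' = A' ∩ B'.


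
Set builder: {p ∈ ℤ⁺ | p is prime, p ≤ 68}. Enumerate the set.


Checking each candidate:
Condition: primes ≤ 68
Result = {2, 3, 5, 7, 11, 13, 17, 19, 23, 29, 31, 37, 41, 43, 47, 53, 59, 61, 67}

{2, 3, 5, 7, 11, 13, 17, 19, 23, 29, 31, 37, 41, 43, 47, 53, 59, 61, 67}


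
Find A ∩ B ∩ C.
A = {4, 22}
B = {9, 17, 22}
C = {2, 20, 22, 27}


A ∩ B = {22}
(A ∩ B) ∩ C = {22}

A ∩ B ∩ C = {22}


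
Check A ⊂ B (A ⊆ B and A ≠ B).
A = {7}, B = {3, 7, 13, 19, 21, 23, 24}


A ⊂ B requires: A ⊆ B AND A ≠ B.
A ⊆ B? Yes
A = B? No
A ⊂ B: Yes (A is a proper subset of B)

Yes, A ⊂ B


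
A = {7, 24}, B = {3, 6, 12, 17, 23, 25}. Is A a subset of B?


A ⊆ B means every element of A is in B.
Elements in A not in B: {7, 24}
So A ⊄ B.

No, A ⊄ B


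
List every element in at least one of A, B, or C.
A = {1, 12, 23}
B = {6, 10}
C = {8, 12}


A ∪ B = {1, 6, 10, 12, 23}
(A ∪ B) ∪ C = {1, 6, 8, 10, 12, 23}

A ∪ B ∪ C = {1, 6, 8, 10, 12, 23}


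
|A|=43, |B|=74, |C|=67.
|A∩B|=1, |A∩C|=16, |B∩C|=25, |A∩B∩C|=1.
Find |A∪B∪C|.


|A∪B∪C| = |A|+|B|+|C| - |A∩B|-|A∩C|-|B∩C| + |A∩B∩C|
= 43+74+67 - 1-16-25 + 1
= 184 - 42 + 1
= 143

|A ∪ B ∪ C| = 143


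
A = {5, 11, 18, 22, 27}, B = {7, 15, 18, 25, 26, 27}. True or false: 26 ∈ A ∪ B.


A = {5, 11, 18, 22, 27}, B = {7, 15, 18, 25, 26, 27}
A ∪ B = all elements in A or B
A ∪ B = {5, 7, 11, 15, 18, 22, 25, 26, 27}
Checking if 26 ∈ A ∪ B
26 is in A ∪ B → True

26 ∈ A ∪ B


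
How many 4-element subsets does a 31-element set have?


C(n,k) = n! / (k!(n-k)!)
C(31,4) = 31! / (4!27!)
= 31465

C(31,4) = 31465


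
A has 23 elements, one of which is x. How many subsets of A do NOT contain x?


Subsets of A avoiding x are subsets of A \ {x}, which has 22 elements.
Count = 2^(n-1) = 2^22
= 4194304

Number of subsets avoiding x = 4194304


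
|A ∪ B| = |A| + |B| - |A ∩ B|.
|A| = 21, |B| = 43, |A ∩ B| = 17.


|A ∪ B| = |A| + |B| - |A ∩ B|
= 21 + 43 - 17
= 47

|A ∪ B| = 47


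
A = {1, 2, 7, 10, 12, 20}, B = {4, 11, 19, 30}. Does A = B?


Two sets are equal iff they have exactly the same elements.
A = {1, 2, 7, 10, 12, 20}
B = {4, 11, 19, 30}
Differences: {1, 2, 4, 7, 10, 11, 12, 19, 20, 30}
A ≠ B

No, A ≠ B


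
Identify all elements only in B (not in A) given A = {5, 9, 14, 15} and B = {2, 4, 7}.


A = {5, 9, 14, 15}
B = {2, 4, 7}
Region: only in B (not in A)
Elements: {2, 4, 7}

Elements only in B (not in A): {2, 4, 7}


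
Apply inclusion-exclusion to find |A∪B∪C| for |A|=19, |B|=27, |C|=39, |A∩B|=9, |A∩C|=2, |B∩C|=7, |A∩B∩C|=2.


|A∪B∪C| = |A|+|B|+|C| - |A∩B|-|A∩C|-|B∩C| + |A∩B∩C|
= 19+27+39 - 9-2-7 + 2
= 85 - 18 + 2
= 69

|A ∪ B ∪ C| = 69


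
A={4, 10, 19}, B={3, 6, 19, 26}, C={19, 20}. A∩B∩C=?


A ∩ B = {19}
(A ∩ B) ∩ C = {19}

A ∩ B ∩ C = {19}


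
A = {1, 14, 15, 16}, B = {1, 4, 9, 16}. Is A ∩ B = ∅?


Disjoint means A ∩ B = ∅.
A ∩ B = {1, 16}
A ∩ B ≠ ∅, so A and B are NOT disjoint.

No, A and B are not disjoint (A ∩ B = {1, 16})


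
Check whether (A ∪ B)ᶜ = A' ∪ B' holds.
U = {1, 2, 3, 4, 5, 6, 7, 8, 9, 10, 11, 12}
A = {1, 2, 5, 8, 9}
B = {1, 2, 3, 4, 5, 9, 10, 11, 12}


LHS: A ∪ B = {1, 2, 3, 4, 5, 8, 9, 10, 11, 12}
(A ∪ B)' = U \ (A ∪ B) = {6, 7}
A' = {3, 4, 6, 7, 10, 11, 12}, B' = {6, 7, 8}
Claimed RHS: A' ∪ B' = {3, 4, 6, 7, 8, 10, 11, 12}
Identity is INVALID: LHS = {6, 7} but the RHS claimed here equals {3, 4, 6, 7, 8, 10, 11, 12}. The correct form is (A ∪ B)' = A' ∩ B'.

Identity is invalid: (A ∪ B)' = {6, 7} but A' ∪ B' = {3, 4, 6, 7, 8, 10, 11, 12}. The correct De Morgan law is (A ∪ B)' = A' ∩ B'.


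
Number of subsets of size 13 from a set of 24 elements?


C(n,k) = n! / (k!(n-k)!)
C(24,13) = 24! / (13!11!)
= 2496144

C(24,13) = 2496144


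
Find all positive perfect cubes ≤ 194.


Checking each candidate:
Condition: positive perfect cubes ≤ 194
Result = {1, 8, 27, 64, 125}

{1, 8, 27, 64, 125}


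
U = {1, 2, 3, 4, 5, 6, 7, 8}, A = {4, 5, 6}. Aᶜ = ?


Aᶜ = U \ A = elements in U but not in A
U = {1, 2, 3, 4, 5, 6, 7, 8}
A = {4, 5, 6}
Aᶜ = {1, 2, 3, 7, 8}

Aᶜ = {1, 2, 3, 7, 8}


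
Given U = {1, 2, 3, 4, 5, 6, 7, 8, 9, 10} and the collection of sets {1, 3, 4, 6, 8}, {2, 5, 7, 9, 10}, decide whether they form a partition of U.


A partition requires: (1) non-empty parts, (2) pairwise disjoint, (3) union = U
Parts: {1, 3, 4, 6, 8}, {2, 5, 7, 9, 10}
Union of parts: {1, 2, 3, 4, 5, 6, 7, 8, 9, 10}
U = {1, 2, 3, 4, 5, 6, 7, 8, 9, 10}
All non-empty? True
Pairwise disjoint? True
Covers U? True

Yes, valid partition


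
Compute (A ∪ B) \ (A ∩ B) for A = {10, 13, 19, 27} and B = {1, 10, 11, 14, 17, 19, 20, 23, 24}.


A △ B = (A \ B) ∪ (B \ A) = elements in exactly one of A or B
A \ B = {13, 27}
B \ A = {1, 11, 14, 17, 20, 23, 24}
A △ B = {1, 11, 13, 14, 17, 20, 23, 24, 27}

A △ B = {1, 11, 13, 14, 17, 20, 23, 24, 27}


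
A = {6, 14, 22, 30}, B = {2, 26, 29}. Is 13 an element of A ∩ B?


A = {6, 14, 22, 30}, B = {2, 26, 29}
A ∩ B = elements in both A and B
A ∩ B = ∅
Checking if 13 ∈ A ∩ B
13 is not in A ∩ B → False

13 ∉ A ∩ B


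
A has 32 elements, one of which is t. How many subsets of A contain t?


Subsets of A containing t correspond to subsets of A \ {t}, which has 31 elements.
Count = 2^(n-1) = 2^31
= 2147483648

Number of subsets containing t = 2147483648


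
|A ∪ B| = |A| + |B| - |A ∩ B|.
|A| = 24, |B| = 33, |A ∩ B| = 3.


|A ∪ B| = |A| + |B| - |A ∩ B|
= 24 + 33 - 3
= 54

|A ∪ B| = 54


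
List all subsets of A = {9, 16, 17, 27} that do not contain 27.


A subset of A that omits 27 is a subset of A \ {27}, so there are 2^(n-1) = 2^3 = 8 of them.
Subsets excluding 27: ∅, {9}, {16}, {17}, {9, 16}, {9, 17}, {16, 17}, {9, 16, 17}

Subsets excluding 27 (8 total): ∅, {9}, {16}, {17}, {9, 16}, {9, 17}, {16, 17}, {9, 16, 17}


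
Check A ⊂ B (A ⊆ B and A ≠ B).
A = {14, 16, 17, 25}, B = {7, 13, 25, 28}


A ⊂ B requires: A ⊆ B AND A ≠ B.
A ⊆ B? No
A ⊄ B, so A is not a proper subset.

No, A is not a proper subset of B


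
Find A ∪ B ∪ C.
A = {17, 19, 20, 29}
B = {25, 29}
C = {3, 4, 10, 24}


A ∪ B = {17, 19, 20, 25, 29}
(A ∪ B) ∪ C = {3, 4, 10, 17, 19, 20, 24, 25, 29}

A ∪ B ∪ C = {3, 4, 10, 17, 19, 20, 24, 25, 29}


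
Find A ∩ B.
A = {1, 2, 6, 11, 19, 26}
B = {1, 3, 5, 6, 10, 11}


A ∩ B = elements in both A and B
A = {1, 2, 6, 11, 19, 26}
B = {1, 3, 5, 6, 10, 11}
A ∩ B = {1, 6, 11}

A ∩ B = {1, 6, 11}


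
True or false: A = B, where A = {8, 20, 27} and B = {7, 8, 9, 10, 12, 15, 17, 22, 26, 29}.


Two sets are equal iff they have exactly the same elements.
A = {8, 20, 27}
B = {7, 8, 9, 10, 12, 15, 17, 22, 26, 29}
Differences: {7, 9, 10, 12, 15, 17, 20, 22, 26, 27, 29}
A ≠ B

No, A ≠ B


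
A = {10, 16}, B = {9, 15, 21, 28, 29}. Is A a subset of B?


A ⊆ B means every element of A is in B.
Elements in A not in B: {10, 16}
So A ⊄ B.

No, A ⊄ B


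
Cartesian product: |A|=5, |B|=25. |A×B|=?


|A × B| = |A| × |B|
= 5 × 25
= 125

|A × B| = 125


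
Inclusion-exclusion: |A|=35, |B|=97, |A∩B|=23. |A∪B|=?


|A ∪ B| = |A| + |B| - |A ∩ B|
= 35 + 97 - 23
= 109

|A ∪ B| = 109


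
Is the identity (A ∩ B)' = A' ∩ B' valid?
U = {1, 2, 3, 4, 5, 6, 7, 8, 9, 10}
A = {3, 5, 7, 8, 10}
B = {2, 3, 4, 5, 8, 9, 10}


LHS: A ∩ B = {3, 5, 8, 10}
(A ∩ B)' = U \ (A ∩ B) = {1, 2, 4, 6, 7, 9}
A' = {1, 2, 4, 6, 9}, B' = {1, 6, 7}
Claimed RHS: A' ∩ B' = {1, 6}
Identity is INVALID: LHS = {1, 2, 4, 6, 7, 9} but the RHS claimed here equals {1, 6}. The correct form is (A ∩ B)' = A' ∪ B'.

Identity is invalid: (A ∩ B)' = {1, 2, 4, 6, 7, 9} but A' ∩ B' = {1, 6}. The correct De Morgan law is (A ∩ B)' = A' ∪ B'.


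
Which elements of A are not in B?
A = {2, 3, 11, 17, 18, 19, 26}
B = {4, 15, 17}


A \ B = elements in A but not in B
A = {2, 3, 11, 17, 18, 19, 26}
B = {4, 15, 17}
Remove from A any elements in B
A \ B = {2, 3, 11, 18, 19, 26}

A \ B = {2, 3, 11, 18, 19, 26}


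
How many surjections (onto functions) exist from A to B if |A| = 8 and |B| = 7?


n = |A| = 8, k = |B| = 7. Surjections via inclusion-exclusion:
S(n,k) = Σ(-1)^i × C(k,i) × (k-i)^n, i=0 to k
i=0: (-1)^0×C(7,0)×7^8 = 5764801
i=1: (-1)^1×C(7,1)×6^8 = -11757312
i=2: (-1)^2×C(7,2)×5^8 = 8203125
i=3: (-1)^3×C(7,3)×4^8 = -2293760
i=4: (-1)^4×C(7,4)×3^8 = 229635
i=5: (-1)^5×C(7,5)×2^8 = -5376
i=6: (-1)^6×C(7,6)×1^8 = 7
i=7: (-1)^7×C(7,7)×0^8 = 0
Total = 141120

Number of surjections = 141120


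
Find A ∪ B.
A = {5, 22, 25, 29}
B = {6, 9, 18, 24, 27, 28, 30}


A ∪ B = all elements in A or B (or both)
A = {5, 22, 25, 29}
B = {6, 9, 18, 24, 27, 28, 30}
A ∪ B = {5, 6, 9, 18, 22, 24, 25, 27, 28, 29, 30}

A ∪ B = {5, 6, 9, 18, 22, 24, 25, 27, 28, 29, 30}


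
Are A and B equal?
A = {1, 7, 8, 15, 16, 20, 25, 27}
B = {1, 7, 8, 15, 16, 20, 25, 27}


Two sets are equal iff they have exactly the same elements.
A = {1, 7, 8, 15, 16, 20, 25, 27}
B = {1, 7, 8, 15, 16, 20, 25, 27}
Same elements → A = B

Yes, A = B


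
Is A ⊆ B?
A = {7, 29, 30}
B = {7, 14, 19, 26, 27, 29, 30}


A ⊆ B means every element of A is in B.
All elements of A are in B.
So A ⊆ B.

Yes, A ⊆ B


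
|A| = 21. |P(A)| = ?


Number of subsets = 2^n
= 2^21
= 2097152

|P(A)| = 2097152


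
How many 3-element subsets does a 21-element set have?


C(n,k) = n! / (k!(n-k)!)
C(21,3) = 21! / (3!18!)
= 1330

C(21,3) = 1330


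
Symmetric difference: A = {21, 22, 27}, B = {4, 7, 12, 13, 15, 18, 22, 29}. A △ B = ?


A △ B = (A \ B) ∪ (B \ A) = elements in exactly one of A or B
A \ B = {21, 27}
B \ A = {4, 7, 12, 13, 15, 18, 29}
A △ B = {4, 7, 12, 13, 15, 18, 21, 27, 29}

A △ B = {4, 7, 12, 13, 15, 18, 21, 27, 29}


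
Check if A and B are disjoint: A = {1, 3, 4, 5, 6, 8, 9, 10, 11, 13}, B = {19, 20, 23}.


Disjoint means A ∩ B = ∅.
A ∩ B = ∅
A ∩ B = ∅, so A and B are disjoint.

Yes, A and B are disjoint


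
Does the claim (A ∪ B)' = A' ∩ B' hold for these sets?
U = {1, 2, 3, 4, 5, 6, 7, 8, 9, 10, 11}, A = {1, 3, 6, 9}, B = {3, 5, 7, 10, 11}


LHS: A ∪ B = {1, 3, 5, 6, 7, 9, 10, 11}
(A ∪ B)' = U \ (A ∪ B) = {2, 4, 8}
A' = {2, 4, 5, 7, 8, 10, 11}, B' = {1, 2, 4, 6, 8, 9}
Claimed RHS: A' ∩ B' = {2, 4, 8}
Identity is VALID: LHS = RHS = {2, 4, 8} ✓

Identity is valid. (A ∪ B)' = A' ∩ B' = {2, 4, 8}


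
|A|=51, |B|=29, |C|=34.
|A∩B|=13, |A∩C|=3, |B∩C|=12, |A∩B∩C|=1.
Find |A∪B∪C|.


|A∪B∪C| = |A|+|B|+|C| - |A∩B|-|A∩C|-|B∩C| + |A∩B∩C|
= 51+29+34 - 13-3-12 + 1
= 114 - 28 + 1
= 87

|A ∪ B ∪ C| = 87


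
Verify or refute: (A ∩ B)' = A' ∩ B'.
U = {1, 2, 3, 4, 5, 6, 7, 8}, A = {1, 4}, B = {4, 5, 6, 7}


LHS: A ∩ B = {4}
(A ∩ B)' = U \ (A ∩ B) = {1, 2, 3, 5, 6, 7, 8}
A' = {2, 3, 5, 6, 7, 8}, B' = {1, 2, 3, 8}
Claimed RHS: A' ∩ B' = {2, 3, 8}
Identity is INVALID: LHS = {1, 2, 3, 5, 6, 7, 8} but the RHS claimed here equals {2, 3, 8}. The correct form is (A ∩ B)' = A' ∪ B'.

Identity is invalid: (A ∩ B)' = {1, 2, 3, 5, 6, 7, 8} but A' ∩ B' = {2, 3, 8}. The correct De Morgan law is (A ∩ B)' = A' ∪ B'.


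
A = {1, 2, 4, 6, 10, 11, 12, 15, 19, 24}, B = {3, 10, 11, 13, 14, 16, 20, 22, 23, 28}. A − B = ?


A \ B = elements in A but not in B
A = {1, 2, 4, 6, 10, 11, 12, 15, 19, 24}
B = {3, 10, 11, 13, 14, 16, 20, 22, 23, 28}
Remove from A any elements in B
A \ B = {1, 2, 4, 6, 12, 15, 19, 24}

A \ B = {1, 2, 4, 6, 12, 15, 19, 24}


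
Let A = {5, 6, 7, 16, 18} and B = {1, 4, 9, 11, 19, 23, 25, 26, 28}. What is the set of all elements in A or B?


A ∪ B = all elements in A or B (or both)
A = {5, 6, 7, 16, 18}
B = {1, 4, 9, 11, 19, 23, 25, 26, 28}
A ∪ B = {1, 4, 5, 6, 7, 9, 11, 16, 18, 19, 23, 25, 26, 28}

A ∪ B = {1, 4, 5, 6, 7, 9, 11, 16, 18, 19, 23, 25, 26, 28}


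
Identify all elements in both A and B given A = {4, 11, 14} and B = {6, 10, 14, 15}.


A = {4, 11, 14}
B = {6, 10, 14, 15}
Region: in both A and B
Elements: {14}

Elements in both A and B: {14}


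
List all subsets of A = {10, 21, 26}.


|A| = 3, so |P(A)| = 2^3 = 8
Enumerate subsets by cardinality (0 to 3):
∅, {10}, {21}, {26}, {10, 21}, {10, 26}, {21, 26}, {10, 21, 26}

P(A) has 8 subsets: ∅, {10}, {21}, {26}, {10, 21}, {10, 26}, {21, 26}, {10, 21, 26}


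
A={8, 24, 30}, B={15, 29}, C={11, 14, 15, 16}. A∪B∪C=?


A ∪ B = {8, 15, 24, 29, 30}
(A ∪ B) ∪ C = {8, 11, 14, 15, 16, 24, 29, 30}

A ∪ B ∪ C = {8, 11, 14, 15, 16, 24, 29, 30}
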